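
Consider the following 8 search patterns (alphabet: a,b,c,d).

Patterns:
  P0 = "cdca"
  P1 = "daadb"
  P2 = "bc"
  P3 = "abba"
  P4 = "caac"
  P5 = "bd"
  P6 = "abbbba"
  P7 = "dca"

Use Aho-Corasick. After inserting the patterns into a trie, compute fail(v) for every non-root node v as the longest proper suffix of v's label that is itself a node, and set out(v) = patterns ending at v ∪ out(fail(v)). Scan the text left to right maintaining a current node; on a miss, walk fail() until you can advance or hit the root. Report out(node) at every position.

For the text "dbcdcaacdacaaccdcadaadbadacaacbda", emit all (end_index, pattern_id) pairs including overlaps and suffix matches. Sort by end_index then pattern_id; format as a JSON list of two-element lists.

Construct AC machine:
Trie nodes:
  n0 'ε': a→12 b→10 c→1 d→5
  n1 'c': a→16 d→2
  n2 'cd': c→3
  n3 'cdc': a→4
  n4 'cdca': ·  ←P0
  n5 'd': a→6 c→23
  n6 'da': a→7
  n7 'daa': d→8
  n8 'daad': b→9
  n9 'daadb': ·  ←P1
  n10 'b': c→11 d→19
  n11 'bc': ·  ←P2
  n12 'a': b→13
  n13 'ab': b→14
  n14 'abb': a→15 b→20
  n15 'abba': ·  ←P3
  n16 'ca': a→17
  n17 'caa': c→18
  n18 'caac': ·  ←P4
  n19 'bd': ·  ←P5
  n20 'abbb': b→21
  n21 'abbbb': a→22
  n22 'abbbba': ·  ←P6
  n23 'dc': a→24
  n24 'dca': ·  ←P7

Failure links (BFS by depth):
  n1('c'): parent n0 fail=0; on 'c' 0 → fail=0;  out ∅∪∅=∅
  n5('d'): parent n0 fail=0; on 'd' 0 → fail=0;  out ∅∪∅=∅
  n10('b'): parent n0 fail=0; on 'b' 0 → fail=0;  out ∅∪∅=∅
  n12('a'): parent n0 fail=0; on 'a' 0 → fail=0;  out ∅∪∅=∅
  n2('cd'): parent n1 fail=0; on 'd' 0 → fail=5;  out ∅∪∅=∅
  n6('da'): parent n5 fail=0; on 'a' 0 → fail=12;  out ∅∪∅=∅
  n11('bc'): parent n10 fail=0; on 'c' 0 → fail=1;  out {2}∪∅={2}
  n13('ab'): parent n12 fail=0; on 'b' 0 → fail=10;  out ∅∪∅=∅
  n16('ca'): parent n1 fail=0; on 'a' 0 → fail=12;  out ∅∪∅=∅
  n19('bd'): parent n10 fail=0; on 'd' 0 → fail=5;  out {5}∪∅={5}
  n23('dc'): parent n5 fail=0; on 'c' 0 → fail=1;  out ∅∪∅=∅
  n3('cdc'): parent n2 fail=5; on 'c' 5 → fail=23;  out ∅∪∅=∅
  n7('daa'): parent n6 fail=12; on 'a' 12→0 → fail=12;  out ∅∪∅=∅
  n14('abb'): parent n13 fail=10; on 'b' 10→0 → fail=10;  out ∅∪∅=∅
  n17('caa'): parent n16 fail=12; on 'a' 12→0 → fail=12;  out ∅∪∅=∅
  n24('dca'): parent n23 fail=1; on 'a' 1 → fail=16;  out {7}∪∅={7}
  n4('cdca'): parent n3 fail=23; on 'a' 23 → fail=24;  out {0}∪{7}={0,7}
  n8('daad'): parent n7 fail=12; on 'd' 12→0 → fail=5;  out ∅∪∅=∅
  n15('abba'): parent n14 fail=10; on 'a' 10→0 → fail=12;  out {3}∪∅={3}
  n18('caac'): parent n17 fail=12; on 'c' 12→0 → fail=1;  out {4}∪∅={4}
  n20('abbb'): parent n14 fail=10; on 'b' 10→0 → fail=10;  out ∅∪∅=∅
  n9('daadb'): parent n8 fail=5; on 'b' 5→0 → fail=10;  out {1}∪∅={1}
  n21('abbbb'): parent n20 fail=10; on 'b' 10→0 → fail=10;  out ∅∪∅=∅
  n22('abbbba'): parent n21 fail=10; on 'a' 10→0 → fail=12;  out {6}∪∅={6}

Text stream:
i=0 'd': node 0→5
i=1 'b': node 5→10 ·f
i=2 'c': node 10→11  ** P2@[1:2]
i=3 'd': node 11→2 ·f
i=4 'c': node 2→3
i=5 'a': node 3→4  ** P0@[2:5],P7@[3:5]
i=6 'a': node 4→17 ·f
i=7 'c': node 17→18  ** P4@[4:7]
i=8 'd': node 18→2 ·f
i=9 'a': node 2→6 ·f
i=10 'c': node 6→1 ·f
i=11 'a': node 1→16
i=12 'a': node 16→17
i=13 'c': node 17→18  ** P4@[10:13]
i=14 'c': node 18→1 ·f
i=15 'd': node 1→2
i=16 'c': node 2→3
i=17 'a': node 3→4  ** P0@[14:17],P7@[15:17]
i=18 'd': node 4→5 ·f
i=19 'a': node 5→6
i=20 'a': node 6→7
i=21 'd': node 7→8
i=22 'b': node 8→9  ** P1@[18:22]
i=23 'a': node 9→12 ·f
i=24 'd': node 12→5 ·f
i=25 'a': node 5→6
i=26 'c': node 6→1 ·f
i=27 'a': node 1→16
i=28 'a': node 16→17
i=29 'c': node 17→18  ** P4@[26:29]
i=30 'b': node 18→10 ·f
i=31 'd': node 10→19  ** P5@[30:31]
i=32 'a': node 19→6 ·f

Matches: [[2,2],[5,0],[5,7],[7,4],[13,4],[17,0],[17,7],[22,1],[29,4],[31,5]]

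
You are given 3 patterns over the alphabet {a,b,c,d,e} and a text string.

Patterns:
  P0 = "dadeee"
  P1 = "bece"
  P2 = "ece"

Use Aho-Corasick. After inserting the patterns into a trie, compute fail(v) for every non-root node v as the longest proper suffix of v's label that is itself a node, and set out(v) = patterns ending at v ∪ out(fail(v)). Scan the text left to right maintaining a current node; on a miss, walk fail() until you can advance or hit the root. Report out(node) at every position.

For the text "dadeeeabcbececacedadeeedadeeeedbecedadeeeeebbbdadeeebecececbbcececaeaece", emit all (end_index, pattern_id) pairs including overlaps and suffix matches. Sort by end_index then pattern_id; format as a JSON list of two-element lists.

Build:
Trie nodes:
  n0 'ε': b→7 d→1 e→11
  n1 'd': a→2
  n2 'da': d→3
  n3 'dad': e→4
  n4 'dade': e→5
  n5 'dadee': e→6
  n6 'dadeee': ·  [P0 ends]
  n7 'b': e→8
  n8 'be': c→9
  n9 'bec': e→10
  n10 'bece': ·  [P1 ends]
  n11 'e': c→12
  n12 'ec': e→13
  n13 'ece': ·  [P2 ends]

BFS fail/out derivation:
  fail(1) 'd': from fail(0)=0 chase 'd': 0 ⇒ 0;  out=∅∪out(0)=∅
  fail(7) 'b': from fail(0)=0 chase 'b': 0 ⇒ 0;  out=∅∪out(0)=∅
  fail(11) 'e': from fail(0)=0 chase 'e': 0 ⇒ 0;  out=∅∪out(0)=∅
  fail(2) 'da': from fail(1)=0 chase 'a': 0 ⇒ 0;  out=∅∪out(0)=∅
  fail(8) 'be': from fail(7)=0 chase 'e': 0 ⇒ 11;  out=∅∪out(11)=∅
  fail(12) 'ec': from fail(11)=0 chase 'c': 0 ⇒ 0;  out=∅∪out(0)=∅
  fail(3) 'dad': from fail(2)=0 chase 'd': 0 ⇒ 1;  out=∅∪out(1)=∅
  fail(9) 'bec': from fail(8)=11 chase 'c': 11 ⇒ 12;  out=∅∪out(12)=∅
  fail(13) 'ece': from fail(12)=0 chase 'e': 0 ⇒ 11;  out={2}∪out(11)={2}
  fail(4) 'dade': from fail(3)=1 chase 'e': 1→0 ⇒ 11;  out=∅∪out(11)=∅
  fail(10) 'bece': from fail(9)=12 chase 'e': 12 ⇒ 13;  out={1}∪out(13)={1,2}
  fail(5) 'dadee': from fail(4)=11 chase 'e': 11→0 ⇒ 11;  out=∅∪out(11)=∅
  fail(6) 'dadeee': from fail(5)=11 chase 'e': 11→0 ⇒ 11;  out={0}∪out(11)={0}

Scan:
[0] read 'd'  n0⇒n1
[1] read 'a'  n1⇒n2
[2] read 'd'  n2⇒n3
[3] read 'e'  n3⇒n4
[4] read 'e'  n4⇒n5
[5] read 'e'  n5⇒n6  ** P0@[0:5]
[6] read 'a'  n6⇒n0 (via fail)
[7] read 'b'  n0⇒n7
[8] read 'c'  n7⇒n0 (via fail)
[9] read 'b'  n0⇒n7
[10] read 'e'  n7⇒n8
[11] read 'c'  n8⇒n9
[12] read 'e'  n9⇒n10  ** P1@[9:12],P2@[10:12]
[13] read 'c'  n10⇒n12 (via fail)
[14] read 'a'  n12⇒n0 (via fail)
[15] read 'c'  n0⇒n0
[16] read 'e'  n0⇒n11
[17] read 'd'  n11⇒n1 (via fail)
[18] read 'a'  n1⇒n2
[19] read 'd'  n2⇒n3
[20] read 'e'  n3⇒n4
[21] read 'e'  n4⇒n5
[22] read 'e'  n5⇒n6  ** P0@[17:22]
[23] read 'd'  n6⇒n1 (via fail)
[24] read 'a'  n1⇒n2
[25] read 'd'  n2⇒n3
[26] read 'e'  n3⇒n4
[27] read 'e'  n4⇒n5
[28] read 'e'  n5⇒n6  ** P0@[23:28]
[29] read 'e'  n6⇒n11 (via fail)
[30] read 'd'  n11⇒n1 (via fail)
[31] read 'b'  n1⇒n7 (via fail)
[32] read 'e'  n7⇒n8
[33] read 'c'  n8⇒n9
[34] read 'e'  n9⇒n10  ** P1@[31:34],P2@[32:34]
[35] read 'd'  n10⇒n1 (via fail)
[36] read 'a'  n1⇒n2
[37] read 'd'  n2⇒n3
[38] read 'e'  n3⇒n4
[39] read 'e'  n4⇒n5
[40] read 'e'  n5⇒n6  ** P0@[35:40]
[41] read 'e'  n6⇒n11 (via fail)
[42] read 'e'  n11⇒n11 (via fail)
[43] read 'b'  n11⇒n7 (via fail)
[44] read 'b'  n7⇒n7 (via fail)
[45] read 'b'  n7⇒n7 (via fail)
[46] read 'd'  n7⇒n1 (via fail)
[47] read 'a'  n1⇒n2
[48] read 'd'  n2⇒n3
[49] read 'e'  n3⇒n4
[50] read 'e'  n4⇒n5
[51] read 'e'  n5⇒n6  ** P0@[46:51]
[52] read 'b'  n6⇒n7 (via fail)
[53] read 'e'  n7⇒n8
[54] read 'c'  n8⇒n9
[55] read 'e'  n9⇒n10  ** P1@[52:55],P2@[53:55]
[56] read 'c'  n10⇒n12 (via fail)
[57] read 'e'  n12⇒n13  ** P2@[55:57]
[58] read 'c'  n13⇒n12 (via fail)
[59] read 'b'  n12⇒n7 (via fail)
[60] read 'b'  n7⇒n7 (via fail)
[61] read 'c'  n7⇒n0 (via fail)
[62] read 'e'  n0⇒n11
[63] read 'c'  n11⇒n12
[64] read 'e'  n12⇒n13  ** P2@[62:64]
[65] read 'c'  n13⇒n12 (via fail)
[66] read 'a'  n12⇒n0 (via fail)
[67] read 'e'  n0⇒n11
[68] read 'a'  n11⇒n0 (via fail)
[69] read 'e'  n0⇒n11
[70] read 'c'  n11⇒n12
[71] read 'e'  n12⇒n13  ** P2@[69:71]

Result: [[5,0],[12,1],[12,2],[22,0],[28,0],[34,1],[34,2],[40,0],[51,0],[55,1],[55,2],[57,2],[64,2],[71,2]]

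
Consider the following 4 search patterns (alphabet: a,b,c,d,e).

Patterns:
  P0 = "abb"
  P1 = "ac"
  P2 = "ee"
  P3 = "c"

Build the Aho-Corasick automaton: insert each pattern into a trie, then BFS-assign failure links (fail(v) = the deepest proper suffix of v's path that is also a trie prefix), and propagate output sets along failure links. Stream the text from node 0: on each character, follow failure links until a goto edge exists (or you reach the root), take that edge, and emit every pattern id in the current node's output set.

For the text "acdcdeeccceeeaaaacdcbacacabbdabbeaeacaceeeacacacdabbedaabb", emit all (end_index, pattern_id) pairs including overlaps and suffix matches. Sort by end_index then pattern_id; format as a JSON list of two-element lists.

Build:
Trie nodes:
  n0 'ε': a→1 c→7 e→5
  n1 'a': b→2 c→4
  n2 'ab': b→3
  n3 'abb': ·  ←P0
  n4 'ac': ·  ←P1
  n5 'e': e→6
  n6 'ee': ·  ←P2
  n7 'c': ·  ←P3

Failure links (BFS by depth):
  n1('a'): parent n0 fail=0; on 'a' 0 → fail=0;  out ∅∪∅=∅
  n5('e'): parent n0 fail=0; on 'e' 0 → fail=0;  out ∅∪∅=∅
  n7('c'): parent n0 fail=0; on 'c' 0 → fail=0;  out {3}∪∅={3}
  n2('ab'): parent n1 fail=0; on 'b' 0 → fail=0;  out ∅∪∅=∅
  n4('ac'): parent n1 fail=0; on 'c' 0 → fail=7;  out {1}∪{3}={1,3}
  n6('ee'): parent n5 fail=0; on 'e' 0 → fail=5;  out {2}∪∅={2}
  n3('abb'): parent n2 fail=0; on 'b' 0 → fail=0;  out {0}∪∅={0}

Run:
i=0 'a': node 0→1
i=1 'c': node 1→4  emit P1@[0:1],P3@[1:1]
i=2 'd': node 4→0 (fail-walked)
i=3 'c': node 0→7  emit P3@[3:3]
i=4 'd': node 7→0 (fail-walked)
i=5 'e': node 0→5
i=6 'e': node 5→6  emit P2@[5:6]
i=7 'c': node 6→7 (fail-walked)  emit P3@[7:7]
i=8 'c': node 7→7 (fail-walked)  emit P3@[8:8]
i=9 'c': node 7→7 (fail-walked)  emit P3@[9:9]
i=10 'e': node 7→5 (fail-walked)
i=11 'e': node 5→6  emit P2@[10:11]
i=12 'e': node 6→6 (fail-walked)  emit P2@[11:12]
i=13 'a': node 6→1 (fail-walked)
i=14 'a': node 1→1 (fail-walked)
i=15 'a': node 1→1 (fail-walked)
i=16 'a': node 1→1 (fail-walked)
i=17 'c': node 1→4  emit P1@[16:17],P3@[17:17]
i=18 'd': node 4→0 (fail-walked)
i=19 'c': node 0→7  emit P3@[19:19]
i=20 'b': node 7→0 (fail-walked)
i=21 'a': node 0→1
i=22 'c': node 1→4  emit P1@[21:22],P3@[22:22]
i=23 'a': node 4→1 (fail-walked)
i=24 'c': node 1→4  emit P1@[23:24],P3@[24:24]
i=25 'a': node 4→1 (fail-walked)
i=26 'b': node 1→2
i=27 'b': node 2→3  emit P0@[25:27]
i=28 'd': node 3→0 (fail-walked)
i=29 'a': node 0→1
i=30 'b': node 1→2
i=31 'b': node 2→3  emit P0@[29:31]
i=32 'e': node 3→5 (fail-walked)
i=33 'a': node 5→1 (fail-walked)
i=34 'e': node 1→5 (fail-walked)
i=35 'a': node 5→1 (fail-walked)
i=36 'c': node 1→4  emit P1@[35:36],P3@[36:36]
i=37 'a': node 4→1 (fail-walked)
i=38 'c': node 1→4  emit P1@[37:38],P3@[38:38]
i=39 'e': node 4→5 (fail-walked)
i=40 'e': node 5→6  emit P2@[39:40]
i=41 'e': node 6→6 (fail-walked)  emit P2@[40:41]
i=42 'a': node 6→1 (fail-walked)
i=43 'c': node 1→4  emit P1@[42:43],P3@[43:43]
i=44 'a': node 4→1 (fail-walked)
i=45 'c': node 1→4  emit P1@[44:45],P3@[45:45]
i=46 'a': node 4→1 (fail-walked)
i=47 'c': node 1→4  emit P1@[46:47],P3@[47:47]
i=48 'd': node 4→0 (fail-walked)
i=49 'a': node 0→1
i=50 'b': node 1→2
i=51 'b': node 2→3  emit P0@[49:51]
i=52 'e': node 3→5 (fail-walked)
i=53 'd': node 5→0 (fail-walked)
i=54 'a': node 0→1
i=55 'a': node 1→1 (fail-walked)
i=56 'b': node 1→2
i=57 'b': node 2→3  emit P0@[55:57]

All matches (sorted): [[1,1],[1,3],[3,3],[6,2],[7,3],[8,3],[9,3],[11,2],[12,2],[17,1],[17,3],[19,3],[22,1],[22,3],[24,1],[24,3],[27,0],[31,0],[36,1],[36,3],[38,1],[38,3],[40,2],[41,2],[43,1],[43,3],[45,1],[45,3],[47,1],[47,3],[51,0],[57,0]]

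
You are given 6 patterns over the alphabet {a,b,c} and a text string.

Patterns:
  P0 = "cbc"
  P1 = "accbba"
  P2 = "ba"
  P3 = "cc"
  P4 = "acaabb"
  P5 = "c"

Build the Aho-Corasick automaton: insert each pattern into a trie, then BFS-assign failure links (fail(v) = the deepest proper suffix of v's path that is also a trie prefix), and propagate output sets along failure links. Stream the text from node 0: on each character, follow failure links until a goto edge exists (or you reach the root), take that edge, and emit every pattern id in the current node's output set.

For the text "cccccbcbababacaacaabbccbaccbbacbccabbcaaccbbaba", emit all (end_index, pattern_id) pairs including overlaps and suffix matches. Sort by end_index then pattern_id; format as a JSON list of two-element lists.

Build automaton:
Trie (insert patterns):
  n0 'ε': a→4 b→10 c→1
  n1 'c': b→2 c→12  [P5 ends]
  n2 'cb': c→3
  n3 'cbc': ·  [P0 ends]
  n4 'a': c→5
  n5 'ac': a→13 c→6
  n6 'acc': b→7
  n7 'accb': b→8
  n8 'accbb': a→9
  n9 'accbba': ·  [P1 ends]
  n10 'b': a→11
  n11 'ba': ·  [P2 ends]
  n12 'cc': ·  [P3 ends]
  n13 'aca': a→14
  n14 'acaa': b→15
  n15 'acaab': b→16
  n16 'acaabb': ·  [P4 ends]

Failure links (BFS by depth):
  n1('c'): parent n0 fail=0; on 'c' 0 → fail=0;  out {5}∪∅={5}
  n4('a'): parent n0 fail=0; on 'a' 0 → fail=0;  out ∅∪∅=∅
  n10('b'): parent n0 fail=0; on 'b' 0 → fail=0;  out ∅∪∅=∅
  n2('cb'): parent n1 fail=0; on 'b' 0 → fail=10;  out ∅∪∅=∅
  n5('ac'): parent n4 fail=0; on 'c' 0 → fail=1;  out ∅∪{5}={5}
  n11('ba'): parent n10 fail=0; on 'a' 0 → fail=4;  out {2}∪∅={2}
  n12('cc'): parent n1 fail=0; on 'c' 0 → fail=1;  out {3}∪{5}={3,5}
  n3('cbc'): parent n2 fail=10; on 'c' 10→0 → fail=1;  out {0}∪{5}={0,5}
  n6('acc'): parent n5 fail=1; on 'c' 1 → fail=12;  out ∅∪{3,5}={3,5}
  n13('aca'): parent n5 fail=1; on 'a' 1→0 → fail=4;  out ∅∪∅=∅
  n7('accb'): parent n6 fail=12; on 'b' 12→1 → fail=2;  out ∅∪∅=∅
  n14('acaa'): parent n13 fail=4; on 'a' 4→0 → fail=4;  out ∅∪∅=∅
  n8('accbb'): parent n7 fail=2; on 'b' 2→10→0 → fail=10;  out ∅∪∅=∅
  n15('acaab'): parent n14 fail=4; on 'b' 4→0 → fail=10;  out ∅∪∅=∅
  n9('accbba'): parent n8 fail=10; on 'a' 10 → fail=11;  out {1}∪{2}={1,2}
  n16('acaabb'): parent n15 fail=10; on 'b' 10→0 → fail=10;  out {4}∪∅={4}

Scan:
pos 0 'c': at 1  → match P5@[0:0]
pos 1 'c': at 12  → match P3@[0:1],P5@[1:1]
pos 2 'c': at 12 (via fail)  → match P3@[1:2],P5@[2:2]
pos 3 'c': at 12 (via fail)  → match P3@[2:3],P5@[3:3]
pos 4 'c': at 12 (via fail)  → match P3@[3:4],P5@[4:4]
pos 5 'b': at 2 (via fail)
pos 6 'c': at 3  → match P0@[4:6],P5@[6:6]
pos 7 'b': at 2 (via fail)
pos 8 'a': at 11 (via fail)  → match P2@[7:8]
pos 9 'b': at 10 (via fail)
pos 10 'a': at 11  → match P2@[9:10]
pos 11 'b': at 10 (via fail)
pos 12 'a': at 11  → match P2@[11:12]
pos 13 'c': at 5 (via fail)  → match P5@[13:13]
pos 14 'a': at 13
pos 15 'a': at 14
pos 16 'c': at 5 (via fail)  → match P5@[16:16]
pos 17 'a': at 13
pos 18 'a': at 14
pos 19 'b': at 15
pos 20 'b': at 16  → match P4@[15:20]
pos 21 'c': at 1 (via fail)  → match P5@[21:21]
pos 22 'c': at 12  → match P3@[21:22],P5@[22:22]
pos 23 'b': at 2 (via fail)
pos 24 'a': at 11 (via fail)  → match P2@[23:24]
pos 25 'c': at 5 (via fail)  → match P5@[25:25]
pos 26 'c': at 6  → match P3@[25:26],P5@[26:26]
pos 27 'b': at 7
pos 28 'b': at 8
pos 29 'a': at 9  → match P1@[24:29],P2@[28:29]
pos 30 'c': at 5 (via fail)  → match P5@[30:30]
pos 31 'b': at 2 (via fail)
pos 32 'c': at 3  → match P0@[30:32],P5@[32:32]
pos 33 'c': at 12 (via fail)  → match P3@[32:33],P5@[33:33]
pos 34 'a': at 4 (via fail)
pos 35 'b': at 10 (via fail)
pos 36 'b': at 10 (via fail)
pos 37 'c': at 1 (via fail)  → match P5@[37:37]
pos 38 'a': at 4 (via fail)
pos 39 'a': at 4 (via fail)
pos 40 'c': at 5  → match P5@[40:40]
pos 41 'c': at 6  → match P3@[40:41],P5@[41:41]
pos 42 'b': at 7
pos 43 'b': at 8
pos 44 'a': at 9  → match P1@[39:44],P2@[43:44]
pos 45 'b': at 10 (via fail)
pos 46 'a': at 11  → match P2@[45:46]

Matches: [[0,5],[1,3],[1,5],[2,3],[2,5],[3,3],[3,5],[4,3],[4,5],[6,0],[6,5],[8,2],[10,2],[12,2],[13,5],[16,5],[20,4],[21,5],[22,3],[22,5],[24,2],[25,5],[26,3],[26,5],[29,1],[29,2],[30,5],[32,0],[32,5],[33,3],[33,5],[37,5],[40,5],[41,3],[41,5],[44,1],[44,2],[46,2]]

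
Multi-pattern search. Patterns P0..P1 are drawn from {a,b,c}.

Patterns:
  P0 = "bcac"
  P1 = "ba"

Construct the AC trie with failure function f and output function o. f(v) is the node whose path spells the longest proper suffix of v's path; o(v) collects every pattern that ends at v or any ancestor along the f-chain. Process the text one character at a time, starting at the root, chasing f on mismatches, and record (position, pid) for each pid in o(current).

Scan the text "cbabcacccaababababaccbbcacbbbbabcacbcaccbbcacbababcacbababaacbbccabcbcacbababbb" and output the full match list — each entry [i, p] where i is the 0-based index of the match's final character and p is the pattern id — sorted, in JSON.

Build automaton:
Trie nodes:
  n0 'ε': b→1
  n1 'b': a→5 c→2
  n2 'bc': a→3
  n3 'bca': c→4
  n4 'bcac': ·  [P0 ends]
  n5 'ba': ·  [P1 ends]

BFS fail/out derivation:
  fail(1) 'b': from fail(0)=0 chase 'b': 0 ⇒ 0;  out=∅∪out(0)=∅
  fail(2) 'bc': from fail(1)=0 chase 'c': 0 ⇒ 0;  out=∅∪out(0)=∅
  fail(5) 'ba': from fail(1)=0 chase 'a': 0 ⇒ 0;  out={1}∪out(0)={1}
  fail(3) 'bca': from fail(2)=0 chase 'a': 0 ⇒ 0;  out=∅∪out(0)=∅
  fail(4) 'bcac': from fail(3)=0 chase 'c': 0 ⇒ 0;  out={0}∪out(0)={0}

Text stream:
pos 0 'c': at 0
pos 1 'b': at 1
pos 2 'a': at 5  → match P1@[1:2]
pos 3 'b': at 1 ·f
pos 4 'c': at 2
pos 5 'a': at 3
pos 6 'c': at 4  → match P0@[3:6]
pos 7 'c': at 0 ·f
pos 8 'c': at 0
pos 9 'a': at 0
pos 10 'a': at 0
pos 11 'b': at 1
pos 12 'a': at 5  → match P1@[11:12]
pos 13 'b': at 1 ·f
pos 14 'a': at 5  → match P1@[13:14]
pos 15 'b': at 1 ·f
pos 16 'a': at 5  → match P1@[15:16]
pos 17 'b': at 1 ·f
pos 18 'a': at 5  → match P1@[17:18]
pos 19 'c': at 0 ·f
pos 20 'c': at 0
pos 21 'b': at 1
pos 22 'b': at 1 ·f
pos 23 'c': at 2
pos 24 'a': at 3
pos 25 'c': at 4  → match P0@[22:25]
pos 26 'b': at 1 ·f
pos 27 'b': at 1 ·f
pos 28 'b': at 1 ·f
pos 29 'b': at 1 ·f
pos 30 'a': at 5  → match P1@[29:30]
pos 31 'b': at 1 ·f
pos 32 'c': at 2
pos 33 'a': at 3
pos 34 'c': at 4  → match P0@[31:34]
pos 35 'b': at 1 ·f
pos 36 'c': at 2
pos 37 'a': at 3
pos 38 'c': at 4  → match P0@[35:38]
pos 39 'c': at 0 ·f
pos 40 'b': at 1
pos 41 'b': at 1 ·f
pos 42 'c': at 2
pos 43 'a': at 3
pos 44 'c': at 4  → match P0@[41:44]
pos 45 'b': at 1 ·f
pos 46 'a': at 5  → match P1@[45:46]
pos 47 'b': at 1 ·f
pos 48 'a': at 5  → match P1@[47:48]
pos 49 'b': at 1 ·f
pos 50 'c': at 2
pos 51 'a': at 3
pos 52 'c': at 4  → match P0@[49:52]
pos 53 'b': at 1 ·f
pos 54 'a': at 5  → match P1@[53:54]
pos 55 'b': at 1 ·f
pos 56 'a': at 5  → match P1@[55:56]
pos 57 'b': at 1 ·f
pos 58 'a': at 5  → match P1@[57:58]
pos 59 'a': at 0 ·f
pos 60 'c': at 0
pos 61 'b': at 1
pos 62 'b': at 1 ·f
pos 63 'c': at 2
pos 64 'c': at 0 ·f
pos 65 'a': at 0
pos 66 'b': at 1
pos 67 'c': at 2
pos 68 'b': at 1 ·f
pos 69 'c': at 2
pos 70 'a': at 3
pos 71 'c': at 4  → match P0@[68:71]
pos 72 'b': at 1 ·f
pos 73 'a': at 5  → match P1@[72:73]
pos 74 'b': at 1 ·f
pos 75 'a': at 5  → match P1@[74:75]
pos 76 'b': at 1 ·f
pos 77 'b': at 1 ·f
pos 78 'b': at 1 ·f

Result: [[2,1],[6,0],[12,1],[14,1],[16,1],[18,1],[25,0],[30,1],[34,0],[38,0],[44,0],[46,1],[48,1],[52,0],[54,1],[56,1],[58,1],[71,0],[73,1],[75,1]]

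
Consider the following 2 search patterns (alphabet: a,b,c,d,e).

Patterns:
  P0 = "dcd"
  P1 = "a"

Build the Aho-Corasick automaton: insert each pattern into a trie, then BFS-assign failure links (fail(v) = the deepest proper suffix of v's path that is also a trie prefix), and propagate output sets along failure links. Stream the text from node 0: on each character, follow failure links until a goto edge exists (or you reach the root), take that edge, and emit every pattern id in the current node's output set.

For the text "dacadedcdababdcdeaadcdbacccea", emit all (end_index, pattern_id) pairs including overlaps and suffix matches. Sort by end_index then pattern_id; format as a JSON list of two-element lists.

Build:
Trie (insert patterns):
  n0 'ε': a→4 d→1
  n1 'd': c→2
  n2 'dc': d→3
  n3 'dcd': ·  [P0 ends]
  n4 'a': ·  [P1 ends]

BFS fail/out derivation:
  fail(1) 'd': from fail(0)=0 chase 'd': 0 ⇒ 0;  out=∅∪out(0)=∅
  fail(4) 'a': from fail(0)=0 chase 'a': 0 ⇒ 0;  out={1}∪out(0)={1}
  fail(2) 'dc': from fail(1)=0 chase 'c': 0 ⇒ 0;  out=∅∪out(0)=∅
  fail(3) 'dcd': from fail(2)=0 chase 'd': 0 ⇒ 1;  out={0}∪out(1)={0}

Scan:
i=0 'd': node 0→1
i=1 'a': node 1→4 (via fail)  → match P1@[1:1]
i=2 'c': node 4→0 (via fail)
i=3 'a': node 0→4  → match P1@[3:3]
i=4 'd': node 4→1 (via fail)
i=5 'e': node 1→0 (via fail)
i=6 'd': node 0→1
i=7 'c': node 1→2
i=8 'd': node 2→3  → match P0@[6:8]
i=9 'a': node 3→4 (via fail)  → match P1@[9:9]
i=10 'b': node 4→0 (via fail)
i=11 'a': node 0→4  → match P1@[11:11]
i=12 'b': node 4→0 (via fail)
i=13 'd': node 0→1
i=14 'c': node 1→2
i=15 'd': node 2→3  → match P0@[13:15]
i=16 'e': node 3→0 (via fail)
i=17 'a': node 0→4  → match P1@[17:17]
i=18 'a': node 4→4 (via fail)  → match P1@[18:18]
i=19 'd': node 4→1 (via fail)
i=20 'c': node 1→2
i=21 'd': node 2→3  → match P0@[19:21]
i=22 'b': node 3→0 (via fail)
i=23 'a': node 0→4  → match P1@[23:23]
i=24 'c': node 4→0 (via fail)
i=25 'c': node 0→0
i=26 'c': node 0→0
i=27 'e': node 0→0
i=28 'a': node 0→4  → match P1@[28:28]

Result: [[1,1],[3,1],[8,0],[9,1],[11,1],[15,0],[17,1],[18,1],[21,0],[23,1],[28,1]]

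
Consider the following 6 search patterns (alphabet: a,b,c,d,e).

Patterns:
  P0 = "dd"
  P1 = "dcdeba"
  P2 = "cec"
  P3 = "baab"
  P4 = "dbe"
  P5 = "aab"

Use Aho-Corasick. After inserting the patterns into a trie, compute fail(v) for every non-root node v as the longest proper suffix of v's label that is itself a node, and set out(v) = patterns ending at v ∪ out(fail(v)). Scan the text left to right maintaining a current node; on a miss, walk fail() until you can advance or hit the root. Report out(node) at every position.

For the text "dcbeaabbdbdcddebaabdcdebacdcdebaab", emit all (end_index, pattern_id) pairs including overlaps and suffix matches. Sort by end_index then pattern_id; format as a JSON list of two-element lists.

Construct AC machine:
Trie (insert patterns):
  0='ε' goto a→17 b→11 c→8 d→1
  1='d' goto b→15 c→3 d→2
  2='dd' goto ·  [P0 ends]
  3='dc' goto d→4
  4='dcd' goto e→5
  5='dcde' goto b→6
  6='dcdeb' goto a→7
  7='dcdeba' goto ·  [P1 ends]
  8='c' goto e→9
  9='ce' goto c→10
  10='cec' goto ·  [P2 ends]
  11='b' goto a→12
  12='ba' goto a→13
  13='baa' goto b→14
  14='baab' goto ·  [P3 ends]
  15='db' goto e→16
  16='dbe' goto ·  [P4 ends]
  17='a' goto a→18
  18='aa' goto b→19
  19='aab' goto ·  [P5 ends]

BFS fail/out derivation:
  n1('d'): parent n0 fail=0; on 'd' 0 → fail=0;  out ∅∪∅=∅
  n8('c'): parent n0 fail=0; on 'c' 0 → fail=0;  out ∅∪∅=∅
  n11('b'): parent n0 fail=0; on 'b' 0 → fail=0;  out ∅∪∅=∅
  n17('a'): parent n0 fail=0; on 'a' 0 → fail=0;  out ∅∪∅=∅
  n2('dd'): parent n1 fail=0; on 'd' 0 → fail=1;  out {0}∪∅={0}
  n3('dc'): parent n1 fail=0; on 'c' 0 → fail=8;  out ∅∪∅=∅
  n9('ce'): parent n8 fail=0; on 'e' 0 → fail=0;  out ∅∪∅=∅
  n12('ba'): parent n11 fail=0; on 'a' 0 → fail=17;  out ∅∪∅=∅
  n15('db'): parent n1 fail=0; on 'b' 0 → fail=11;  out ∅∪∅=∅
  n18('aa'): parent n17 fail=0; on 'a' 0 → fail=17;  out ∅∪∅=∅
  n4('dcd'): parent n3 fail=8; on 'd' 8→0 → fail=1;  out ∅∪∅=∅
  n10('cec'): parent n9 fail=0; on 'c' 0 → fail=8;  out {2}∪∅={2}
  n13('baa'): parent n12 fail=17; on 'a' 17 → fail=18;  out ∅∪∅=∅
  n16('dbe'): parent n15 fail=11; on 'e' 11→0 → fail=0;  out {4}∪∅={4}
  n19('aab'): parent n18 fail=17; on 'b' 17→0 → fail=11;  out {5}∪∅={5}
  n5('dcde'): parent n4 fail=1; on 'e' 1→0 → fail=0;  out ∅∪∅=∅
  n14('baab'): parent n13 fail=18; on 'b' 18 → fail=19;  out {3}∪{5}={3,5}
  n6('dcdeb'): parent n5 fail=0; on 'b' 0 → fail=11;  out ∅∪∅=∅
  n7('dcdeba'): parent n6 fail=11; on 'a' 11 → fail=12;  out {1}∪∅={1}

Run:
[0] read 'd'  n0⇒n1
[1] read 'c'  n1⇒n3
[2] read 'b'  n3⇒n11 (via fail)
[3] read 'e'  n11⇒n0 (via fail)
[4] read 'a'  n0⇒n17
[5] read 'a'  n17⇒n18
[6] read 'b'  n18⇒n19  → match P5@[4:6]
[7] read 'b'  n19⇒n11 (via fail)
[8] read 'd'  n11⇒n1 (via fail)
[9] read 'b'  n1⇒n15
[10] read 'd'  n15⇒n1 (via fail)
[11] read 'c'  n1⇒n3
[12] read 'd'  n3⇒n4
[13] read 'd'  n4⇒n2 (via fail)  → match P0@[12:13]
[14] read 'e'  n2⇒n0 (via fail)
[15] read 'b'  n0⇒n11
[16] read 'a'  n11⇒n12
[17] read 'a'  n12⇒n13
[18] read 'b'  n13⇒n14  → match P3@[15:18],P5@[16:18]
[19] read 'd'  n14⇒n1 (via fail)
[20] read 'c'  n1⇒n3
[21] read 'd'  n3⇒n4
[22] read 'e'  n4⇒n5
[23] read 'b'  n5⇒n6
[24] read 'a'  n6⇒n7  → match P1@[19:24]
[25] read 'c'  n7⇒n8 (via fail)
[26] read 'd'  n8⇒n1 (via fail)
[27] read 'c'  n1⇒n3
[28] read 'd'  n3⇒n4
[29] read 'e'  n4⇒n5
[30] read 'b'  n5⇒n6
[31] read 'a'  n6⇒n7  → match P1@[26:31]
[32] read 'a'  n7⇒n13 (via fail)
[33] read 'b'  n13⇒n14  → match P3@[30:33],P5@[31:33]

Result: [[6,5],[13,0],[18,3],[18,5],[24,1],[31,1],[33,3],[33,5]]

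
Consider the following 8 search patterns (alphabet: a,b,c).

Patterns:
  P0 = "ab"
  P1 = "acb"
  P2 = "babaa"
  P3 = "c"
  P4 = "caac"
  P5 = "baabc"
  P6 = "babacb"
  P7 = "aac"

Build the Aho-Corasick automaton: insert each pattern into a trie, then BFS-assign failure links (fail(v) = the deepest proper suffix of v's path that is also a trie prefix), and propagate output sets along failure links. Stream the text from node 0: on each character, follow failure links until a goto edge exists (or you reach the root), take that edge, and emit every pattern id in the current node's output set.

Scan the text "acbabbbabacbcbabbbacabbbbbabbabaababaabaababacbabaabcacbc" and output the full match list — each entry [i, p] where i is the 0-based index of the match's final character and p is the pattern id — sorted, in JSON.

Build automaton:
Trie (insert patterns):
  n0 'ε': a→1 b→5 c→10
  n1 'a': a→19 b→2 c→3
  n2 'ab': ·  [P0 ends]
  n3 'ac': b→4
  n4 'acb': ·  [P1 ends]
  n5 'b': a→6
  n6 'ba': a→14 b→7
  n7 'bab': a→8
  n8 'baba': a→9 c→17
  n9 'babaa': ·  [P2 ends]
  n10 'c': a→11  [P3 ends]
  n11 'ca': a→12
  n12 'caa': c→13
  n13 'caac': ·  [P4 ends]
  n14 'baa': b→15
  n15 'baab': c→16
  n16 'baabc': ·  [P5 ends]
  n17 'babac': b→18
  n18 'babacb': ·  [P6 ends]
  n19 'aa': c→20
  n20 'aac': ·  [P7 ends]

BFS fail/out derivation:
  fail(1) 'a': from fail(0)=0 chase 'a': 0 ⇒ 0;  out=∅∪out(0)=∅
  fail(5) 'b': from fail(0)=0 chase 'b': 0 ⇒ 0;  out=∅∪out(0)=∅
  fail(10) 'c': from fail(0)=0 chase 'c': 0 ⇒ 0;  out={3}∪out(0)={3}
  fail(2) 'ab': from fail(1)=0 chase 'b': 0 ⇒ 5;  out={0}∪out(5)={0}
  fail(3) 'ac': from fail(1)=0 chase 'c': 0 ⇒ 10;  out=∅∪out(10)={3}
  fail(6) 'ba': from fail(5)=0 chase 'a': 0 ⇒ 1;  out=∅∪out(1)=∅
  fail(11) 'ca': from fail(10)=0 chase 'a': 0 ⇒ 1;  out=∅∪out(1)=∅
  fail(19) 'aa': from fail(1)=0 chase 'a': 0 ⇒ 1;  out=∅∪out(1)=∅
  fail(4) 'acb': from fail(3)=10 chase 'b': 10→0 ⇒ 5;  out={1}∪out(5)={1}
  fail(7) 'bab': from fail(6)=1 chase 'b': 1 ⇒ 2;  out=∅∪out(2)={0}
  fail(12) 'caa': from fail(11)=1 chase 'a': 1 ⇒ 19;  out=∅∪out(19)=∅
  fail(14) 'baa': from fail(6)=1 chase 'a': 1 ⇒ 19;  out=∅∪out(19)=∅
  fail(20) 'aac': from fail(19)=1 chase 'c': 1 ⇒ 3;  out={7}∪out(3)={3,7}
  fail(8) 'baba': from fail(7)=2 chase 'a': 2→5 ⇒ 6;  out=∅∪out(6)=∅
  fail(13) 'caac': from fail(12)=19 chase 'c': 19 ⇒ 20;  out={4}∪out(20)={3,4,7}
  fail(15) 'baab': from fail(14)=19 chase 'b': 19→1 ⇒ 2;  out=∅∪out(2)={0}
  fail(9) 'babaa': from fail(8)=6 chase 'a': 6 ⇒ 14;  out={2}∪out(14)={2}
  fail(16) 'baabc': from fail(15)=2 chase 'c': 2→5→0 ⇒ 10;  out={5}∪out(10)={3,5}
  fail(17) 'babac': from fail(8)=6 chase 'c': 6→1 ⇒ 3;  out=∅∪out(3)={3}
  fail(18) 'babacb': from fail(17)=3 chase 'b': 3 ⇒ 4;  out={6}∪out(4)={1,6}

Run:
i=0 'a': node 0→1
i=1 'c': node 1→3  emit P3@[1:1]
i=2 'b': node 3→4  emit P1@[0:2]
i=3 'a': node 4→6 (via fail)
i=4 'b': node 6→7  emit P0@[3:4]
i=5 'b': node 7→5 (via fail)
i=6 'b': node 5→5 (via fail)
i=7 'a': node 5→6
i=8 'b': node 6→7  emit P0@[7:8]
i=9 'a': node 7→8
i=10 'c': node 8→17  emit P3@[10:10]
i=11 'b': node 17→18  emit P1@[9:11],P6@[6:11]
i=12 'c': node 18→10 (via fail)  emit P3@[12:12]
i=13 'b': node 10→5 (via fail)
i=14 'a': node 5→6
i=15 'b': node 6→7  emit P0@[14:15]
i=16 'b': node 7→5 (via fail)
i=17 'b': node 5→5 (via fail)
i=18 'a': node 5→6
i=19 'c': node 6→3 (via fail)  emit P3@[19:19]
i=20 'a': node 3→11 (via fail)
i=21 'b': node 11→2 (via fail)  emit P0@[20:21]
i=22 'b': node 2→5 (via fail)
i=23 'b': node 5→5 (via fail)
i=24 'b': node 5→5 (via fail)
i=25 'b': node 5→5 (via fail)
i=26 'a': node 5→6
i=27 'b': node 6→7  emit P0@[26:27]
i=28 'b': node 7→5 (via fail)
i=29 'a': node 5→6
i=30 'b': node 6→7  emit P0@[29:30]
i=31 'a': node 7→8
i=32 'a': node 8→9  emit P2@[28:32]
i=33 'b': node 9→15 (via fail)  emit P0@[32:33]
i=34 'a': node 15→6 (via fail)
i=35 'b': node 6→7  emit P0@[34:35]
i=36 'a': node 7→8
i=37 'a': node 8→9  emit P2@[33:37]
i=38 'b': node 9→15 (via fail)  emit P0@[37:38]
i=39 'a': node 15→6 (via fail)
i=40 'a': node 6→14
i=41 'b': node 14→15  emit P0@[40:41]
i=42 'a': node 15→6 (via fail)
i=43 'b': node 6→7  emit P0@[42:43]
i=44 'a': node 7→8
i=45 'c': node 8→17  emit P3@[45:45]
i=46 'b': node 17→18  emit P1@[44:46],P6@[41:46]
i=47 'a': node 18→6 (via fail)
i=48 'b': node 6→7  emit P0@[47:48]
i=49 'a': node 7→8
i=50 'a': node 8→9  emit P2@[46:50]
i=51 'b': node 9→15 (via fail)  emit P0@[50:51]
i=52 'c': node 15→16  emit P3@[52:52],P5@[48:52]
i=53 'a': node 16→11 (via fail)
i=54 'c': node 11→3 (via fail)  emit P3@[54:54]
i=55 'b': node 3→4  emit P1@[53:55]
i=56 'c': node 4→10 (via fail)  emit P3@[56:56]

Result: [[1,3],[2,1],[4,0],[8,0],[10,3],[11,1],[11,6],[12,3],[15,0],[19,3],[21,0],[27,0],[30,0],[32,2],[33,0],[35,0],[37,2],[38,0],[41,0],[43,0],[45,3],[46,1],[46,6],[48,0],[50,2],[51,0],[52,3],[52,5],[54,3],[55,1],[56,3]]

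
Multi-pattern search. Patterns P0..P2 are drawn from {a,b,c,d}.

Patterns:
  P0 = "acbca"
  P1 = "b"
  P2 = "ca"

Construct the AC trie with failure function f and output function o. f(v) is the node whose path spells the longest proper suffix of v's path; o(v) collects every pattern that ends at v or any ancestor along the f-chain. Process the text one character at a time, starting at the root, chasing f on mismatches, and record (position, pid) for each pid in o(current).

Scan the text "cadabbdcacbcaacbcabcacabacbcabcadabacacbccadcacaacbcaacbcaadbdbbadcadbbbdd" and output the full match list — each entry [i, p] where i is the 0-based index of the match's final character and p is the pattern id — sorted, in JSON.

Construct AC machine:
Trie (insert patterns):
  n0 'ε': a→1 b→6 c→7
  n1 'a': c→2
  n2 'ac': b→3
  n3 'acb': c→4
  n4 'acbc': a→5
  n5 'acbca': ·  [P0 ends]
  n6 'b': ·  [P1 ends]
  n7 'c': a→8
  n8 'ca': ·  [P2 ends]

BFS fail/out derivation:
  n1('a'): parent n0 fail=0; on 'a' 0 → fail=0;  out ∅∪∅=∅
  n6('b'): parent n0 fail=0; on 'b' 0 → fail=0;  out {1}∪∅={1}
  n7('c'): parent n0 fail=0; on 'c' 0 → fail=0;  out ∅∪∅=∅
  n2('ac'): parent n1 fail=0; on 'c' 0 → fail=7;  out ∅∪∅=∅
  n8('ca'): parent n7 fail=0; on 'a' 0 → fail=1;  out {2}∪∅={2}
  n3('acb'): parent n2 fail=7; on 'b' 7→0 → fail=6;  out ∅∪{1}={1}
  n4('acbc'): parent n3 fail=6; on 'c' 6→0 → fail=7;  out ∅∪∅=∅
  n5('acbca'): parent n4 fail=7; on 'a' 7 → fail=8;  out {0}∪{2}={0,2}

Run:
i=0 'c': node 0→7
i=1 'a': node 7→8  → match P2@[0:1]
i=2 'd': node 8→0 (via fail)
i=3 'a': node 0→1
i=4 'b': node 1→6 (via fail)  → match P1@[4:4]
i=5 'b': node 6→6 (via fail)  → match P1@[5:5]
i=6 'd': node 6→0 (via fail)
i=7 'c': node 0→7
i=8 'a': node 7→8  → match P2@[7:8]
i=9 'c': node 8→2 (via fail)
i=10 'b': node 2→3  → match P1@[10:10]
i=11 'c': node 3→4
i=12 'a': node 4→5  → match P0@[8:12],P2@[11:12]
i=13 'a': node 5→1 (via fail)
i=14 'c': node 1→2
i=15 'b': node 2→3  → match P1@[15:15]
i=16 'c': node 3→4
i=17 'a': node 4→5  → match P0@[13:17],P2@[16:17]
i=18 'b': node 5→6 (via fail)  → match P1@[18:18]
i=19 'c': node 6→7 (via fail)
i=20 'a': node 7→8  → match P2@[19:20]
i=21 'c': node 8→2 (via fail)
i=22 'a': node 2→8 (via fail)  → match P2@[21:22]
i=23 'b': node 8→6 (via fail)  → match P1@[23:23]
i=24 'a': node 6→1 (via fail)
i=25 'c': node 1→2
i=26 'b': node 2→3  → match P1@[26:26]
i=27 'c': node 3→4
i=28 'a': node 4→5  → match P0@[24:28],P2@[27:28]
i=29 'b': node 5→6 (via fail)  → match P1@[29:29]
i=30 'c': node 6→7 (via fail)
i=31 'a': node 7→8  → match P2@[30:31]
i=32 'd': node 8→0 (via fail)
i=33 'a': node 0→1
i=34 'b': node 1→6 (via fail)  → match P1@[34:34]
i=35 'a': node 6→1 (via fail)
i=36 'c': node 1→2
i=37 'a': node 2→8 (via fail)  → match P2@[36:37]
i=38 'c': node 8→2 (via fail)
i=39 'b': node 2→3  → match P1@[39:39]
i=40 'c': node 3→4
i=41 'c': node 4→7 (via fail)
i=42 'a': node 7→8  → match P2@[41:42]
i=43 'd': node 8→0 (via fail)
i=44 'c': node 0→7
i=45 'a': node 7→8  → match P2@[44:45]
i=46 'c': node 8→2 (via fail)
i=47 'a': node 2→8 (via fail)  → match P2@[46:47]
i=48 'a': node 8→1 (via fail)
i=49 'c': node 1→2
i=50 'b': node 2→3  → match P1@[50:50]
i=51 'c': node 3→4
i=52 'a': node 4→5  → match P0@[48:52],P2@[51:52]
i=53 'a': node 5→1 (via fail)
i=54 'c': node 1→2
i=55 'b': node 2→3  → match P1@[55:55]
i=56 'c': node 3→4
i=57 'a': node 4→5  → match P0@[53:57],P2@[56:57]
i=58 'a': node 5→1 (via fail)
i=59 'd': node 1→0 (via fail)
i=60 'b': node 0→6  → match P1@[60:60]
i=61 'd': node 6→0 (via fail)
i=62 'b': node 0→6  → match P1@[62:62]
i=63 'b': node 6→6 (via fail)  → match P1@[63:63]
i=64 'a': node 6→1 (via fail)
i=65 'd': node 1→0 (via fail)
i=66 'c': node 0→7
i=67 'a': node 7→8  → match P2@[66:67]
i=68 'd': node 8→0 (via fail)
i=69 'b': node 0→6  → match P1@[69:69]
i=70 'b': node 6→6 (via fail)  → match P1@[70:70]
i=71 'b': node 6→6 (via fail)  → match P1@[71:71]
i=72 'd': node 6→0 (via fail)
i=73 'd': node 0→0

Result: [[1,2],[4,1],[5,1],[8,2],[10,1],[12,0],[12,2],[15,1],[17,0],[17,2],[18,1],[20,2],[22,2],[23,1],[26,1],[28,0],[28,2],[29,1],[31,2],[34,1],[37,2],[39,1],[42,2],[45,2],[47,2],[50,1],[52,0],[52,2],[55,1],[57,0],[57,2],[60,1],[62,1],[63,1],[67,2],[69,1],[70,1],[71,1]]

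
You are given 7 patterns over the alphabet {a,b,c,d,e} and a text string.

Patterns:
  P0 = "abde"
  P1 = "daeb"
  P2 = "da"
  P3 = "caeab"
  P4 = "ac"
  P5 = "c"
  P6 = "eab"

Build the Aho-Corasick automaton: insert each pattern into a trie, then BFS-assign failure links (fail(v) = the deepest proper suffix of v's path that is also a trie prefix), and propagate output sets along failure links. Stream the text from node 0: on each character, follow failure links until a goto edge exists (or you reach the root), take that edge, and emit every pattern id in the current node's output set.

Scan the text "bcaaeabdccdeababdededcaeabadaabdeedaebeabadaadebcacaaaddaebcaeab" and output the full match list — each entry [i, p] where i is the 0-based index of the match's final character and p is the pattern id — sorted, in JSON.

Build automaton:
Trie (insert patterns):
  n0 'ε': a→1 c→9 d→5 e→15
  n1 'a': b→2 c→14
  n2 'ab': d→3
  n3 'abd': e→4
  n4 'abde': ·  [P0 ends]
  n5 'd': a→6
  n6 'da': e→7  [P2 ends]
  n7 'dae': b→8
  n8 'daeb': ·  [P1 ends]
  n9 'c': a→10  [P5 ends]
  n10 'ca': e→11
  n11 'cae': a→12
  n12 'caea': b→13
  n13 'caeab': ·  [P3 ends]
  n14 'ac': ·  [P4 ends]
  n15 'e': a→16
  n16 'ea': b→17
  n17 'eab': ·  [P6 ends]

BFS fail/out derivation:
  n1('a'): parent n0 fail=0; on 'a' 0 → fail=0;  out ∅∪∅=∅
  n5('d'): parent n0 fail=0; on 'd' 0 → fail=0;  out ∅∪∅=∅
  n9('c'): parent n0 fail=0; on 'c' 0 → fail=0;  out {5}∪∅={5}
  n15('e'): parent n0 fail=0; on 'e' 0 → fail=0;  out ∅∪∅=∅
  n2('ab'): parent n1 fail=0; on 'b' 0 → fail=0;  out ∅∪∅=∅
  n6('da'): parent n5 fail=0; on 'a' 0 → fail=1;  out {2}∪∅={2}
  n10('ca'): parent n9 fail=0; on 'a' 0 → fail=1;  out ∅∪∅=∅
  n14('ac'): parent n1 fail=0; on 'c' 0 → fail=9;  out {4}∪{5}={4,5}
  n16('ea'): parent n15 fail=0; on 'a' 0 → fail=1;  out ∅∪∅=∅
  n3('abd'): parent n2 fail=0; on 'd' 0 → fail=5;  out ∅∪∅=∅
  n7('dae'): parent n6 fail=1; on 'e' 1→0 → fail=15;  out ∅∪∅=∅
  n11('cae'): parent n10 fail=1; on 'e' 1→0 → fail=15;  out ∅∪∅=∅
  n17('eab'): parent n16 fail=1; on 'b' 1 → fail=2;  out {6}∪∅={6}
  n4('abde'): parent n3 fail=5; on 'e' 5→0 → fail=15;  out {0}∪∅={0}
  n8('daeb'): parent n7 fail=15; on 'b' 15→0 → fail=0;  out {1}∪∅={1}
  n12('caea'): parent n11 fail=15; on 'a' 15 → fail=16;  out ∅∪∅=∅
  n13('caeab'): parent n12 fail=16; on 'b' 16 → fail=17;  out {3}∪{6}={3,6}

Text stream:
[0] read 'b'  n0⇒n0
[1] read 'c'  n0⇒n9  → match P5@[1:1]
[2] read 'a'  n9⇒n10
[3] read 'a'  n10⇒n1 ·f
[4] read 'e'  n1⇒n15 ·f
[5] read 'a'  n15⇒n16
[6] read 'b'  n16⇒n17  → match P6@[4:6]
[7] read 'd'  n17⇒n3 ·f
[8] read 'c'  n3⇒n9 ·f  → match P5@[8:8]
[9] read 'c'  n9⇒n9 ·f  → match P5@[9:9]
[10] read 'd'  n9⇒n5 ·f
[11] read 'e'  n5⇒n15 ·f
[12] read 'a'  n15⇒n16
[13] read 'b'  n16⇒n17  → match P6@[11:13]
[14] read 'a'  n17⇒n1 ·f
[15] read 'b'  n1⇒n2
[16] read 'd'  n2⇒n3
[17] read 'e'  n3⇒n4  → match P0@[14:17]
[18] read 'd'  n4⇒n5 ·f
[19] read 'e'  n5⇒n15 ·f
[20] read 'd'  n15⇒n5 ·f
[21] read 'c'  n5⇒n9 ·f  → match P5@[21:21]
[22] read 'a'  n9⇒n10
[23] read 'e'  n10⇒n11
[24] read 'a'  n11⇒n12
[25] read 'b'  n12⇒n13  → match P3@[21:25],P6@[23:25]
[26] read 'a'  n13⇒n1 ·f
[27] read 'd'  n1⇒n5 ·f
[28] read 'a'  n5⇒n6  → match P2@[27:28]
[29] read 'a'  n6⇒n1 ·f
[30] read 'b'  n1⇒n2
[31] read 'd'  n2⇒n3
[32] read 'e'  n3⇒n4  → match P0@[29:32]
[33] read 'e'  n4⇒n15 ·f
[34] read 'd'  n15⇒n5 ·f
[35] read 'a'  n5⇒n6  → match P2@[34:35]
[36] read 'e'  n6⇒n7
[37] read 'b'  n7⇒n8  → match P1@[34:37]
[38] read 'e'  n8⇒n15 ·f
[39] read 'a'  n15⇒n16
[40] read 'b'  n16⇒n17  → match P6@[38:40]
[41] read 'a'  n17⇒n1 ·f
[42] read 'd'  n1⇒n5 ·f
[43] read 'a'  n5⇒n6  → match P2@[42:43]
[44] read 'a'  n6⇒n1 ·f
[45] read 'd'  n1⇒n5 ·f
[46] read 'e'  n5⇒n15 ·f
[47] read 'b'  n15⇒n0 ·f
[48] read 'c'  n0⇒n9  → match P5@[48:48]
[49] read 'a'  n9⇒n10
[50] read 'c'  n10⇒n14 ·f  → match P4@[49:50],P5@[50:50]
[51] read 'a'  n14⇒n10 ·f
[52] read 'a'  n10⇒n1 ·f
[53] read 'a'  n1⇒n1 ·f
[54] read 'd'  n1⇒n5 ·f
[55] read 'd'  n5⇒n5 ·f
[56] read 'a'  n5⇒n6  → match P2@[55:56]
[57] read 'e'  n6⇒n7
[58] read 'b'  n7⇒n8  → match P1@[55:58]
[59] read 'c'  n8⇒n9 ·f  → match P5@[59:59]
[60] read 'a'  n9⇒n10
[61] read 'e'  n10⇒n11
[62] read 'a'  n11⇒n12
[63] read 'b'  n12⇒n13  → match P3@[59:63],P6@[61:63]

Result: [[1,5],[6,6],[8,5],[9,5],[13,6],[17,0],[21,5],[25,3],[25,6],[28,2],[32,0],[35,2],[37,1],[40,6],[43,2],[48,5],[50,4],[50,5],[56,2],[58,1],[59,5],[63,3],[63,6]]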